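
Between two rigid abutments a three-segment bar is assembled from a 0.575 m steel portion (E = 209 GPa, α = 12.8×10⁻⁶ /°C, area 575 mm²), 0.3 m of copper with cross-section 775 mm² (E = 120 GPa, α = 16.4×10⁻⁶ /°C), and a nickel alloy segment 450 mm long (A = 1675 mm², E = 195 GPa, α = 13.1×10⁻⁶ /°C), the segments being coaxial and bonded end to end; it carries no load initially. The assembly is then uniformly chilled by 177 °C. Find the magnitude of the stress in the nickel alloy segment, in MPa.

σ ≈ 205 MPa (tensile)

With the walls removed the bar would change length by δ_free = Σ αᵢΔT Lᵢ = 12.8×10⁻⁶×177×575 + 16.4×10⁻⁶×177×300 + 13.1×10⁻⁶×177×450 = 3.217 mm.
The walls prevent any net length change, so an axial force P (same in every segment) develops. Compatibility: P · Σ Lᵢ/(AᵢEᵢ) = δ_free.
Σ Lᵢ/(AᵢEᵢ) = 575/(575×209×10³) + 300/(775×120×10³) + 450/(1675×195×10³) = 9.388×10⁻⁶ mm/N.
Hence P = δ_free / Σ(L/AE) = 3.217/9.388×10⁻⁶ = 342.7 kN (tensile).
σ_{nickel alloy} = P / A = 342700 / 1675 = 204.6 MPa.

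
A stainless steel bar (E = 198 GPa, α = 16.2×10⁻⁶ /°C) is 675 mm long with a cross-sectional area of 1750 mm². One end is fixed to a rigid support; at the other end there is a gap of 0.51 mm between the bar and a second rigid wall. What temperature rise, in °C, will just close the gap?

ΔT ≈ 46.6 °C

The gap closes when αΔT L = 0.51 mm, since the bar is still unstressed at that instant.
ΔT = 0.51 / (16.2×10⁻⁶ × 675) = 46.64 °C.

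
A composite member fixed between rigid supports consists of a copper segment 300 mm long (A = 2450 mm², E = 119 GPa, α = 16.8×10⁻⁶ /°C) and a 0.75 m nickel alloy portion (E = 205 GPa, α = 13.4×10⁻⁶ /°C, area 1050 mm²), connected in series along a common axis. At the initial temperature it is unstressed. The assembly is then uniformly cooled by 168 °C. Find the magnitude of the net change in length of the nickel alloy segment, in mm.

|ΔL| ≈ 0.269 mm

With the walls removed the bar would change length by δ_free = Σ αᵢΔT Lᵢ = 16.8×10⁻⁶×168×300 + 13.4×10⁻⁶×168×750 = 2.535 mm.
The walls prevent any net length change, so an axial force P (same in every segment) develops. Compatibility: P · Σ Lᵢ/(AᵢEᵢ) = δ_free.
The series flexibility is Σ Lᵢ/(AᵢEᵢ) = 300/(2450×119×10³) + 750/(1050×205×10³) = 4.513×10⁻⁶ mm/N.
Hence P = δ_free / Σ(L/AE) = 2.535/4.513×10⁻⁶ = 561.7 kN (tensile).
For the nickel alloy segment, free thermal change = 13.4×10⁻⁶×168×750 = 1.688 mm and elastic change from P = 561700×750/(1050×205×10³) = 1.957 mm; these oppose, so the net change is 0.269 mm (segment lengthens).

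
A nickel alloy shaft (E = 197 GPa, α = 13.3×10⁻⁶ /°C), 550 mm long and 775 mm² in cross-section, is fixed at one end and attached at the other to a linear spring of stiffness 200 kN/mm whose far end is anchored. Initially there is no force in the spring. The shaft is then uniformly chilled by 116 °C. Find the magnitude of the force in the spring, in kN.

If the spring were absent the shaft would shorten by αΔT L = 13.3×10⁻⁶ × 116 × 550 = 0.8485 mm.
With a force P in the spring, the elastic change of the shaft is PL/(AE) and that of the spring is P/k; compatibility requires their sum to equal δ_free.
P [ L/(AE) + 1/k ] = δ_free → P [ 550/(775×197×10³) + 1/(200×10³) ] = 0.8485.
P = 0.8485 / 8.602×10⁻⁶ = 98640 N.

P ≈ 98.6 kN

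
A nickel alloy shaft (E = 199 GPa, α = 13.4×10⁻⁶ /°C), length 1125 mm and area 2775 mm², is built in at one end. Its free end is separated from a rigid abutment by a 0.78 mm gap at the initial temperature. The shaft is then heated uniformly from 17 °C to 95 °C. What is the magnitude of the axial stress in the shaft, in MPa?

σ ≈ 70 MPa (compressive)

If the wall were absent the shaft would grow by αΔT L = 13.4×10⁻⁶ × 78 × 1125 = 1.176 mm.
This exceeds the 0.78 mm gap, so the wall pushes back. The portion of expansion that must be recovered elastically is δ_free − gap = 1.176 − 0.78 = 0.3959 mm.
That suppressed elongation corresponds to σ = E·Δ/L = 199×10³ × 0.3959/1125 = 70.02 MPa.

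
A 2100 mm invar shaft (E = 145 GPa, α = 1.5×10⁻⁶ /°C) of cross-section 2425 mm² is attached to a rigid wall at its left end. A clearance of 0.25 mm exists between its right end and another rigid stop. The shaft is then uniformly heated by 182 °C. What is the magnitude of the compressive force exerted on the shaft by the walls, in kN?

P ≈ 54.1 kN

Unrestrained expansion: δ_free = αΔT L = 1.5×10⁻⁶ × 182 × 2100 = 0.5733 mm.
This exceeds the 0.25 mm gap, so the wall pushes back. The portion of expansion that must be recovered elastically is δ_free − gap = 0.5733 − 0.25 = 0.3233 mm.
That suppressed elongation corresponds to σ = E·Δ/L = 145×10³ × 0.3233/2100 = 22.32 MPa.
Force on the wall = σA = 22.32 × 2425 mm² = 54.13 kN.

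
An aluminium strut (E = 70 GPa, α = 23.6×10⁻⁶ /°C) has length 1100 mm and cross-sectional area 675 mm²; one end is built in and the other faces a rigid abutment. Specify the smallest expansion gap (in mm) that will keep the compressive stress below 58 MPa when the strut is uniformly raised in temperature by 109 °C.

g ≈ 1.92 mm

Free expansion if unrestrained: δ_free = αΔT L = 23.6×10⁻⁶ × 109 × 1100 = 2.83 mm.
A stress of 58 MPa corresponds to the wall pushing the strut back by σL/E = 58×1100/(70×10³) = 0.9114 mm.
The gap must absorb the remainder: g_min = 2.83 − 0.9114 = 1.918 mm.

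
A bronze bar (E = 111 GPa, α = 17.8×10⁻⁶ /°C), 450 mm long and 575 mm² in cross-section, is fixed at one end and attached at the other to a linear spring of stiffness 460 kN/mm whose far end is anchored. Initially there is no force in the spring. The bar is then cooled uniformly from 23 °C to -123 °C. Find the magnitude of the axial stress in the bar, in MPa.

Free thermal contraction: δ_free = αΔT L = 17.8×10⁻⁶ × 146 × 450 = 1.169 mm.
With a force P in the spring, the elastic change of the bar is PL/(AE) and that of the spring is P/k; compatibility requires their sum to equal δ_free.
So P = δ_free / [L/(AE) + 1/k] = 1.169 / [ 450/(575×111×10³) + 1/(460×10³) ].
P = 1.169 / 9.224×10⁻⁶ = 126800 N.
σ = P/A = 126800/575 = 220.5 MPa.

σ ≈ 220 MPa (tensile)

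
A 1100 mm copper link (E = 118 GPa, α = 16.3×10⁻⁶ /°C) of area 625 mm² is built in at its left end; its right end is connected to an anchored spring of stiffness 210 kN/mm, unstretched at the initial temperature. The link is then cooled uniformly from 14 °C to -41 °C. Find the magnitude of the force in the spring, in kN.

P ≈ 50.1 kN

If the spring were absent the link would shorten by αΔT L = 16.3×10⁻⁶ × 55 × 1100 = 0.9861 mm.
Let P be the tensile force in the spring. The link extends elastically by PL/(AE) and the spring stretches by P/k; together these equal δ_free.
P [ L/(AE) + 1/k ] = δ_free → P [ 1100/(625×118×10³) + 1/(210×10³) ] = 0.9861.
P = 0.9861 / 1.968×10⁻⁵ = 50120 N.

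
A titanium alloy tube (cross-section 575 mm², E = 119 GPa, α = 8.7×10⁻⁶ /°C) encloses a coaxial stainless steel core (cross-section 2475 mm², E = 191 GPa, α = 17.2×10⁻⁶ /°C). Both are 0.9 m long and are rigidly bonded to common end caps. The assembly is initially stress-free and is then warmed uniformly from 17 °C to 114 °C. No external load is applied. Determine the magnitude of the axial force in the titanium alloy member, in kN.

P ≈ 49.3 kN (tensile in the titanium alloy)

The stainless steel has the larger α, so on heating it would change length more than the titanium alloy if both were free. The rigid plates force a common final length, so the stainless steel is put into compression and the titanium alloy into tension, with equal and opposite forces P (no external load).
Setting the final lengths equal and cancelling L: (α₁ − α₂)ΔT = P/(A₁E₁) + P/(A₂E₂).
|α₁ − α₂|·ΔT = 8.5×10⁻⁶ × 97 = 0.0008245.
1/(A₁E₁) + 1/(A₂E₂) = 1/(575×119×10³) + 1/(2475×191×10³) = 1.673×10⁻⁸ N⁻¹.
So P = 0.0008245 / 1.673×10⁻⁸ = 49.28 kN.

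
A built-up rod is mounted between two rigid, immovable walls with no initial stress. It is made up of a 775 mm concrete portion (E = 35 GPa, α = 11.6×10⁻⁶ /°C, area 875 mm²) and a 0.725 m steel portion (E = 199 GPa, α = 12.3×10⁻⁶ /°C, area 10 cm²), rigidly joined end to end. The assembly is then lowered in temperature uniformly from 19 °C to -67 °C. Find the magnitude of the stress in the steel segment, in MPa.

σ ≈ 53.2 MPa (tensile)

If the supports were absent, the total length change would be Σ αᵢΔT Lᵢ = 11.6×10⁻⁶×86×775 + 12.3×10⁻⁶×86×725 = 1.54 mm.
Since the ends are fixed, an axial force P builds up, equal in every segment, with P · Σ Lᵢ/(AᵢEᵢ) = δ_free.
Σ Lᵢ/(AᵢEᵢ) = 775/(875×35×10³) + 725/(1000×199×10³) = 2.895×10⁻⁵ mm/N.
Hence P = δ_free / Σ(L/AE) = 1.54/2.895×10⁻⁵ = 53.2 kN (tensile).
σ_{steel} = P / A = 53200 / 1000 = 53.2 MPa.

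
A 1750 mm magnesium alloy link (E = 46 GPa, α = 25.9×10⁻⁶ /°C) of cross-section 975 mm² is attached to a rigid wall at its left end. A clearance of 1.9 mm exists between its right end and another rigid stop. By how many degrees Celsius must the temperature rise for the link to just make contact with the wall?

ΔT ≈ 41.9 °C

Contact occurs when the free expansion equals the gap: αΔT L = 1.9 mm.
ΔT = 1.9 / (25.9×10⁻⁶ × 1750) = 41.92 °C.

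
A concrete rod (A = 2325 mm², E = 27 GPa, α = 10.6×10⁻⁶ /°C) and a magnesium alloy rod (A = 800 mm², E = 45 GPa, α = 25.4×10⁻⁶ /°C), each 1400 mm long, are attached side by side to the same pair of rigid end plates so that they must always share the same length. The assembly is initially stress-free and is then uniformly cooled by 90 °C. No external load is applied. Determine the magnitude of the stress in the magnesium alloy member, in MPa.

σ ≈ 38.1 MPa (tensile)

The magnesium alloy has the larger α, so on cooling it would change length more than the concrete if both were free. The rigid plates force a common final length, so the magnesium alloy is put into tension and the concrete into compression, with equal and opposite forces P (no external load).
Equating the net (thermal + elastic) strains gives |α₁ − α₂|·ΔT = P·[1/(A₁E₁) + 1/(A₂E₂)].
|α₁ − α₂|·ΔT = 14.8×10⁻⁶ × 90 = 0.001332.
1/(A₁E₁) + 1/(A₂E₂) = 1/(2325×27×10³) + 1/(800×45×10³) = 4.371×10⁻⁸ N⁻¹.
P = 0.001332 / 4.371×10⁻⁸ = 30480 N = 30.48 kN.
σ_{magnesium alloy} = P/A₂ = 30480/800 = 38.09 MPa, tensile.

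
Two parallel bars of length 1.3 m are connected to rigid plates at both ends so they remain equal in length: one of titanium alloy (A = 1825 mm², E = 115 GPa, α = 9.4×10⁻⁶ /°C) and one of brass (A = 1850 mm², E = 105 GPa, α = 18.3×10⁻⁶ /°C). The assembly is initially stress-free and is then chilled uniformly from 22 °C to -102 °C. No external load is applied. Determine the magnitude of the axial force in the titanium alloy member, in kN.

The brass has the larger α, so on cooling it would change length more than the titanium alloy if both were free. The rigid plates force a common final length, so the brass is put into tension and the titanium alloy into compression, with equal and opposite forces P (no external load).
Setting the final lengths equal and cancelling L: (α₁ − α₂)ΔT = P/(A₁E₁) + P/(A₂E₂).
|α₁ − α₂|·ΔT = 8.9×10⁻⁶ × 124 = 0.001104.
1/(A₁E₁) + 1/(A₂E₂) = 1/(1825×115×10³) + 1/(1850×105×10³) = 9.913×10⁻⁹ N⁻¹.
P = 0.001104 / 9.913×10⁻⁹ = 111300 N = 111.3 kN.

P ≈ 111 kN (compressive in the titanium alloy)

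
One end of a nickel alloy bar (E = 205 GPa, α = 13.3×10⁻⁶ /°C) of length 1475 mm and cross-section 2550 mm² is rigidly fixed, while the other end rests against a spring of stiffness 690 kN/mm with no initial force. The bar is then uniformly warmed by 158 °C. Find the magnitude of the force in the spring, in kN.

P ≈ 726 kN

Free thermal expansion: δ_free = αΔT L = 13.3×10⁻⁶ × 158 × 1475 = 3.1 mm.
With a force P in the spring, the elastic change of the bar is PL/(AE) and that of the spring is P/k; compatibility requires their sum to equal δ_free.
So P = δ_free / [L/(AE) + 1/k] = 3.1 / [ 1475/(2550×205×10³) + 1/(690×10³) ].
P = 3.1 / 4.271×10⁻⁶ = 725700 N.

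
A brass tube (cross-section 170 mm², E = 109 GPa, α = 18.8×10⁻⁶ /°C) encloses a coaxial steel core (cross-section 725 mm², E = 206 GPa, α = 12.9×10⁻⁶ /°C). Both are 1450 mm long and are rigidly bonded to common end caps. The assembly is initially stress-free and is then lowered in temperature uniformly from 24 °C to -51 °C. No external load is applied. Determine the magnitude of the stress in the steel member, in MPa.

Equilibrium of a rigid end plate with no external load gives equal and opposite internal forces ±P in the two members. Since α_{brass} > α_{steel}, cooling drives the brass into tension and the steel into compression.
Equating the net (thermal + elastic) strains gives |α₁ − α₂|·ΔT = P·[1/(A₁E₁) + 1/(A₂E₂)].
|α₁ − α₂|·ΔT = 5.9×10⁻⁶ × 75 = 0.0004425.
1/(A₁E₁) + 1/(A₂E₂) = 1/(170×109×10³) + 1/(725×206×10³) = 6.066×10⁻⁸ N⁻¹.
So P = 0.0004425 / 6.066×10⁻⁸ = 7.294 kN.
σ_{steel} = P/A₂ = 7294/725 = 10.06 MPa, compressive.

σ ≈ 10.1 MPa (compressive)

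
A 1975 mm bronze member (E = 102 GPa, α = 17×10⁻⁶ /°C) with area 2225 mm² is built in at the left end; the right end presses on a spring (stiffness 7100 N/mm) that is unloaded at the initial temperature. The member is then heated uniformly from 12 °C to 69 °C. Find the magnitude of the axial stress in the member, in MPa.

Free thermal expansion: δ_free = αΔT L = 17×10⁻⁶ × 57 × 1975 = 1.914 mm.
Let P be the compressive force at the spring. The member shortens elastically by PL/(AE) and the spring compresses by P/k; together these equal δ_free.
P [ L/(AE) + 1/k ] = δ_free → P [ 1975/(2225×102×10³) + 1/(7100) ] = 1.914.
P = 1.914 / 0.0001495 = 12800 N.
σ = P/A = 12800/2225 = 5.752 MPa.

σ ≈ 5.75 MPa (compressive)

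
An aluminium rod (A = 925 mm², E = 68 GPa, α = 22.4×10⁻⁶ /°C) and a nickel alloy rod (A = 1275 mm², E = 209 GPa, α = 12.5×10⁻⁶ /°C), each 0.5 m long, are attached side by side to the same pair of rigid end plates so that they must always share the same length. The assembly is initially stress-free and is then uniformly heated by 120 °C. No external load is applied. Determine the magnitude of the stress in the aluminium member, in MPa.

The aluminium has the larger α, so on heating it would change length more than the nickel alloy if both were free. The rigid plates force a common final length, so the aluminium is put into compression and the nickel alloy into tension, with equal and opposite forces P (no external load).
Equating the net (thermal + elastic) strains gives |α₁ − α₂|·ΔT = P·[1/(A₁E₁) + 1/(A₂E₂)].
|α₁ − α₂|·ΔT = 9.9×10⁻⁶ × 120 = 0.001188.
1/(A₁E₁) + 1/(A₂E₂) = 1/(925×68×10³) + 1/(1275×209×10³) = 1.965×10⁻⁸ N⁻¹.
P = 0.001188 / 1.965×10⁻⁸ = 60460 N = 60.46 kN.
σ_{aluminium} = P/A₁ = 60460/925 = 65.36 MPa, compressive.

σ ≈ 65.4 MPa (compressive)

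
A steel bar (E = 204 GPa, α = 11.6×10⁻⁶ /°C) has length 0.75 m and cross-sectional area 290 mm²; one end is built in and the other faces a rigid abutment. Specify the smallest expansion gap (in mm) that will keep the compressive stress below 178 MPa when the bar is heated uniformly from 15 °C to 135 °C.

g ≈ 0.39 mm

Free expansion if unrestrained: δ_free = αΔT L = 11.6×10⁻⁶ × 120 × 750 = 1.044 mm.
A stress of 178 MPa corresponds to the wall pushing the bar back by σL/E = 178×750/(204×10³) = 0.6544 mm.
The gap must absorb the remainder: g_min = 1.044 − 0.6544 = 0.3896 mm.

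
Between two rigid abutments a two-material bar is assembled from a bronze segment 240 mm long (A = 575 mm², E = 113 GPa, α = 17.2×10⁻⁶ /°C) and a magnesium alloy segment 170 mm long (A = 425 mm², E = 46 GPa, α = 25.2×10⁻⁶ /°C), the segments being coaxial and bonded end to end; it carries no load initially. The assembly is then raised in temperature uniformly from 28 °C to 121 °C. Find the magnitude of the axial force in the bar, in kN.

P ≈ 63.1 kN (compressive)

If the supports were absent, the total length change would be Σ αᵢΔT Lᵢ = 17.2×10⁻⁶×93×240 + 25.2×10⁻⁶×93×170 = 0.7823 mm.
The walls prevent any net length change, so an axial force P (same in every segment) develops. Compatibility: P · Σ Lᵢ/(AᵢEᵢ) = δ_free.
Σ Lᵢ/(AᵢEᵢ) = 240/(575×113×10³) + 170/(425×46×10³) = 1.239×10⁻⁵ mm/N.
So P = 0.7823 / 1.239×10⁻⁵ = 63.14 kN, compressive.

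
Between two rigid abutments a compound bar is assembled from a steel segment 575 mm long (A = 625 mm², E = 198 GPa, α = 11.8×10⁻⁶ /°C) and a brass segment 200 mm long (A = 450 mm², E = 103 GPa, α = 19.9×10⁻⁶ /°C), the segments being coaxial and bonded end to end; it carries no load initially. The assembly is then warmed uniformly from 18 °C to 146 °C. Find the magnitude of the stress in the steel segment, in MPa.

If the supports were absent, the total length change would be Σ αᵢΔT Lᵢ = 11.8×10⁻⁶×128×575 + 19.9×10⁻⁶×128×200 = 1.378 mm.
The rigid supports impose zero overall length change; the single axial force P common to all segments must satisfy P Σ Lᵢ/(AᵢEᵢ) = δ_free.
Σ Lᵢ/(AᵢEᵢ) = 575/(625×198×10³) + 200/(450×103×10³) = 8.961×10⁻⁶ mm/N.
So P = 1.378 / 8.961×10⁻⁶ = 153.8 kN, compressive.
σ_{steel} = P / A = 153800 / 625 = 246 MPa.

σ ≈ 246 MPa (compressive)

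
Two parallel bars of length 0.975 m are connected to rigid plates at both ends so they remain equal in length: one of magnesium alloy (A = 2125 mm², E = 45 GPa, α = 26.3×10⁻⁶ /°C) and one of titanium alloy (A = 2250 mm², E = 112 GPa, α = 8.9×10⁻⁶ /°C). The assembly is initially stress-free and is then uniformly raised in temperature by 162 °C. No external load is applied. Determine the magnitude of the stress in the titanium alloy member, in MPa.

σ ≈ 86.8 MPa (tensile)

Both members must finish at the same length. With the larger α, the magnesium alloy tends to over-expand; the plates restrain it, putting the magnesium alloy in compression and the titanium alloy in tension. With no external load the two internal forces are equal and opposite, magnitude P.
Setting the final lengths equal and cancelling L: (α₁ − α₂)ΔT = P/(A₁E₁) + P/(A₂E₂).
|α₁ − α₂|·ΔT = 17.4×10⁻⁶ × 162 = 0.002819.
1/(A₁E₁) + 1/(A₂E₂) = 1/(2125×45×10³) + 1/(2250×112×10³) = 1.443×10⁻⁸ N⁻¹.
P = 0.002819 / 1.443×10⁻⁸ = 195400 N = 195.4 kN.
σ_{titanium alloy} = P/A₂ = 195400/2250 = 86.84 MPa, tensile.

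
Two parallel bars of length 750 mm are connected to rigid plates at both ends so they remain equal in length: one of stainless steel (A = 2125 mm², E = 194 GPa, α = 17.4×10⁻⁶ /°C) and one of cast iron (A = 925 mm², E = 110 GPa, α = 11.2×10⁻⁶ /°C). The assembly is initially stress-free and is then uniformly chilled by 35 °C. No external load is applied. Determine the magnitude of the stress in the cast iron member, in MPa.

σ ≈ 19.1 MPa (compressive)

Both members must finish at the same length. With the larger α, the stainless steel tends to over-contract; the plates restrain it, putting the stainless steel in tension and the cast iron in compression. With no external load the two internal forces are equal and opposite, magnitude P.
Equating the net (thermal + elastic) strains gives |α₁ − α₂|·ΔT = P·[1/(A₁E₁) + 1/(A₂E₂)].
|α₁ − α₂|·ΔT = 6.2×10⁻⁶ × 35 = 0.000217.
1/(A₁E₁) + 1/(A₂E₂) = 1/(2125×194×10³) + 1/(925×110×10³) = 1.225×10⁻⁸ N⁻¹.
P = 0.000217 / 1.225×10⁻⁸ = 17710 N = 17.71 kN.
σ_{cast iron} = P/A₂ = 17710/925 = 19.14 MPa, compressive.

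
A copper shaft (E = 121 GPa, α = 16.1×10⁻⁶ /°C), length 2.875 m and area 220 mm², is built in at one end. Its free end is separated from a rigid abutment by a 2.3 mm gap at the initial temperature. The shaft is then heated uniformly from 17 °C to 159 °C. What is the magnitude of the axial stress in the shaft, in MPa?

σ ≈ 180 MPa (compressive)

Unrestrained expansion: δ_free = αΔT L = 16.1×10⁻⁶ × 142 × 2875 = 6.573 mm.
After closing the 2.3 mm clearance, 6.573 − 2.3 = 4.273 mm of expansion remains to be suppressed by the wall.
So σ = E(δ_free − g)/L = 121×10³ × 4.273/2875 = 179.8 MPa.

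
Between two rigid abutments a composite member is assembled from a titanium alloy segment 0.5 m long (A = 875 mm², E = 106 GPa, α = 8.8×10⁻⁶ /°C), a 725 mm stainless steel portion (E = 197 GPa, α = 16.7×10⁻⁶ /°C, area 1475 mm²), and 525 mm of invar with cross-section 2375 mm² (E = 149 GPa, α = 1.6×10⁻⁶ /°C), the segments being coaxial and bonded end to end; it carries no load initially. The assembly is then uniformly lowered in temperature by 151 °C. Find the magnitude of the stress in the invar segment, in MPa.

With the walls removed the bar would change length by δ_free = Σ αᵢΔT Lᵢ = 8.8×10⁻⁶×151×500 + 16.7×10⁻⁶×151×725 + 1.6×10⁻⁶×151×525 = 2.619 mm.
The walls prevent any net length change, so an axial force P (same in every segment) develops. Compatibility: P · Σ Lᵢ/(AᵢEᵢ) = δ_free.
The series flexibility is Σ Lᵢ/(AᵢEᵢ) = 500/(875×106×10³) + 725/(1475×197×10³) + 525/(2375×149×10³) = 9.369×10⁻⁶ mm/N.
P = 2.619 / 9.369×10⁻⁶ = 279600 N = 279.6 kN, tensile.
σ_{invar} = P / A = 279600 / 2375 = 117.7 MPa.

σ ≈ 118 MPa (tensile)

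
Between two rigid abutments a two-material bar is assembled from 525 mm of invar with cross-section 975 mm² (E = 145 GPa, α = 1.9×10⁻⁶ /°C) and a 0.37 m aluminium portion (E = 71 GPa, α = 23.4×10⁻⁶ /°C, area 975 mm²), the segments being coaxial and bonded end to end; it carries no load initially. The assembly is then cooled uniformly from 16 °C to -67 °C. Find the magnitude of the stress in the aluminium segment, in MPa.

If the supports were absent, the total length change would be Σ αᵢΔT Lᵢ = 1.9×10⁻⁶×83×525 + 23.4×10⁻⁶×83×370 = 0.8014 mm.
Since the ends are fixed, an axial force P builds up, equal in every segment, with P · Σ Lᵢ/(AᵢEᵢ) = δ_free.
The series flexibility is Σ Lᵢ/(AᵢEᵢ) = 525/(975×145×10³) + 370/(975×71×10³) = 9.058×10⁻⁶ mm/N.
P = 0.8014 / 9.058×10⁻⁶ = 88470 N = 88.47 kN, tensile.
σ_{aluminium} = P / A = 88470 / 975 = 90.74 MPa.

σ ≈ 90.7 MPa (tensile)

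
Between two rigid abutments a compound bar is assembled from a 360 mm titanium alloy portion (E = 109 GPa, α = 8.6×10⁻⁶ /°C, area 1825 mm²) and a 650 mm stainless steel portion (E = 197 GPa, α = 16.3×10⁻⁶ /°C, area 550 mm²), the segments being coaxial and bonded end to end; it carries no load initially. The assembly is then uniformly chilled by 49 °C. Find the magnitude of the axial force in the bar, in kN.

P ≈ 85.9 kN (tensile)

With the walls removed the bar would change length by δ_free = Σ αᵢΔT Lᵢ = 8.6×10⁻⁶×49×360 + 16.3×10⁻⁶×49×650 = 0.6709 mm.
The rigid supports impose zero overall length change; the single axial force P common to all segments must satisfy P Σ Lᵢ/(AᵢEᵢ) = δ_free.
The series flexibility is Σ Lᵢ/(AᵢEᵢ) = 360/(1825×109×10³) + 650/(550×197×10³) = 7.809×10⁻⁶ mm/N.
P = 0.6709 / 7.809×10⁻⁶ = 85910 N = 85.91 kN, tensile.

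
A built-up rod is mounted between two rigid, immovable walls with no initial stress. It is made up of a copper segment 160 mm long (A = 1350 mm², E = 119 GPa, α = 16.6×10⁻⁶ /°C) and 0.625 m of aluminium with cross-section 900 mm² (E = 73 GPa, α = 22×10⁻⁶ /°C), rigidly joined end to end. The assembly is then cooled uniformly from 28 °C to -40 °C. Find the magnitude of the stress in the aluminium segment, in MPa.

σ ≈ 118 MPa (tensile)

If the supports were absent, the total length change would be Σ αᵢΔT Lᵢ = 16.6×10⁻⁶×68×160 + 22×10⁻⁶×68×625 = 1.116 mm.
The walls prevent any net length change, so an axial force P (same in every segment) develops. Compatibility: P · Σ Lᵢ/(AᵢEᵢ) = δ_free.
The series flexibility is Σ Lᵢ/(AᵢEᵢ) = 160/(1350×119×10³) + 625/(900×73×10³) = 1.051×10⁻⁵ mm/N.
Hence P = δ_free / Σ(L/AE) = 1.116/1.051×10⁻⁵ = 106.2 kN (tensile).
σ_{aluminium} = P / A = 106200 / 900 = 118 MPa.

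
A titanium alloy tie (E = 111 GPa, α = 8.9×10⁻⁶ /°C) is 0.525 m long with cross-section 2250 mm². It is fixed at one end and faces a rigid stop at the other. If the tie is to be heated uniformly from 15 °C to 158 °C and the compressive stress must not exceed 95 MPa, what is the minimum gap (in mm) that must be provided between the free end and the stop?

Free expansion if unrestrained: δ_free = αΔT L = 8.9×10⁻⁶ × 143 × 525 = 0.6682 mm.
At the allowable stress the elastic shortening the wall may impose is σL/E = 95 × 525 / (111×10³) = 0.4493 mm.
The gap must absorb the remainder: g_min = 0.6682 − 0.4493 = 0.2188 mm.

g ≈ 0.219 mm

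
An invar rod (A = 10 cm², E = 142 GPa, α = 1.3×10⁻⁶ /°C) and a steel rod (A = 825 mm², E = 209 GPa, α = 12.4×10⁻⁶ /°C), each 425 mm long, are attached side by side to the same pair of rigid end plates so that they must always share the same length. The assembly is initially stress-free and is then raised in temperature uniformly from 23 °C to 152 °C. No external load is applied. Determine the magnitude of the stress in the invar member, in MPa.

Equilibrium of a rigid end plate with no external load gives equal and opposite internal forces ±P in the two members. Since α_{steel} > α_{invar}, heating drives the steel into compression and the invar into tension.
Compatibility of the two members (thermal + elastic change equal): (α₁ − α₂)ΔT = P·[1/(A₁E₁) + 1/(A₂E₂)].
|α₁ − α₂|·ΔT = 11.1×10⁻⁶ × 129 = 0.001432.
1/(A₁E₁) + 1/(A₂E₂) = 1/(1000×142×10³) + 1/(825×209×10³) = 1.284×10⁻⁸ N⁻¹.
P = 0.001432 / 1.284×10⁻⁸ = 111500 N = 111.5 kN.
σ_{invar} = P/A₁ = 111500/1000 = 111.5 MPa, tensile.

σ ≈ 112 MPa (tensile)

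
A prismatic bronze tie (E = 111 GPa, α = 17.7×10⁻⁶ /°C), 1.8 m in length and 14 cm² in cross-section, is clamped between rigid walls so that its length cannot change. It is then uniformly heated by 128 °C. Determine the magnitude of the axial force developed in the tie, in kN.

P ≈ 352 kN (compressive)

The ends cannot move, so σ = EαΔT = 111×10³ × 17.7×10⁻⁶ × 128 = 251.5 MPa.
Axial force P = σA = 251.5 × 1400 = 352100 N = 352.1 kN, compressive.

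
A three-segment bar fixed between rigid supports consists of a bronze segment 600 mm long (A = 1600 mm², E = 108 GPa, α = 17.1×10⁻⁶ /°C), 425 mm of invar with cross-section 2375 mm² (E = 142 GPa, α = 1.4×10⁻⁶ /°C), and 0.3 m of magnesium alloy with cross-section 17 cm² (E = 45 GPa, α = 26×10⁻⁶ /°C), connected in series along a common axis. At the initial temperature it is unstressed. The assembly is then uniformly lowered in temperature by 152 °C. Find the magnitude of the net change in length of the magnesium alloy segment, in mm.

|ΔL| ≈ 0.0993 mm

If the supports were absent, the total length change would be Σ αᵢΔT Lᵢ = 17.1×10⁻⁶×152×600 + 1.4×10⁻⁶×152×425 + 26×10⁻⁶×152×300 = 2.836 mm.
Since the ends are fixed, an axial force P builds up, equal in every segment, with P · Σ Lᵢ/(AᵢEᵢ) = δ_free.
The series flexibility is Σ Lᵢ/(AᵢEᵢ) = 600/(1600×108×10³) + 425/(2375×142×10³) + 300/(1700×45×10³) = 8.654×10⁻⁶ mm/N.
So P = 2.836 / 8.654×10⁻⁶ = 327.7 kN, tensile.
For the magnesium alloy segment, free thermal change = 26×10⁻⁶×152×300 = 1.186 mm and elastic change from P = 327700×300/(1700×45×10³) = 1.285 mm; these oppose, so the net change is 0.0993 mm (segment lengthens).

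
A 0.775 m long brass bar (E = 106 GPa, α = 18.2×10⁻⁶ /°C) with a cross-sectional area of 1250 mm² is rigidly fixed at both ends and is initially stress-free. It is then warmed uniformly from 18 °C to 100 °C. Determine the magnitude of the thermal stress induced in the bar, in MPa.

σ ≈ 158 MPa (compressive)

With length fixed, the mechanical strain must cancel the thermal strain αΔT = 18.2×10⁻⁶ × 82 = 1492.4×10⁻⁶.
Hence σ = E·αΔT = 106×10³ × 1492.4×10⁻⁶ = 158.2 MPa, compressive.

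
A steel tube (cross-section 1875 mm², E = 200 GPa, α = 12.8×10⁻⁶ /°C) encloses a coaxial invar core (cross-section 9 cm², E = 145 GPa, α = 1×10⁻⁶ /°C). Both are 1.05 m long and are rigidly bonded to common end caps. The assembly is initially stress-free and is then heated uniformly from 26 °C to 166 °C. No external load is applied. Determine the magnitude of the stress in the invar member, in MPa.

σ ≈ 178 MPa (tensile)

Equilibrium of a rigid end plate with no external load gives equal and opposite internal forces ±P in the two members. Since α_{steel} > α_{invar}, heating drives the steel into compression and the invar into tension.
Setting the final lengths equal and cancelling L: (α₁ − α₂)ΔT = P/(A₁E₁) + P/(A₂E₂).
|α₁ − α₂|·ΔT = 11.8×10⁻⁶ × 140 = 0.001652.
1/(A₁E₁) + 1/(A₂E₂) = 1/(1875×200×10³) + 1/(900×145×10³) = 1.033×10⁻⁸ N⁻¹.
So P = 0.001652 / 1.033×10⁻⁸ = 159.9 kN.
σ_{invar} = P/A₂ = 159900/900 = 177.7 MPa, tensile.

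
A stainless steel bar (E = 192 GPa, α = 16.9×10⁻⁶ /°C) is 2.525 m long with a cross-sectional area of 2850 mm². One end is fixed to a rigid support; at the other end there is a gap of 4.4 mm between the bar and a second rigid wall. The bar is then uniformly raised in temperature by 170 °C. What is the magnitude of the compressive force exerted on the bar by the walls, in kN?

P ≈ 619 kN

Free thermal elongation = αΔT L = 16.9×10⁻⁶ × 170 × 2525 = 7.254 mm.
After closing the 4.4 mm clearance, 7.254 − 4.4 = 2.854 mm of expansion remains to be suppressed by the wall.
So σ = E(δ_free − g)/L = 192×10³ × 2.854/2525 = 217 MPa.
P = σA = 217 × 2850 = 618.6 kN.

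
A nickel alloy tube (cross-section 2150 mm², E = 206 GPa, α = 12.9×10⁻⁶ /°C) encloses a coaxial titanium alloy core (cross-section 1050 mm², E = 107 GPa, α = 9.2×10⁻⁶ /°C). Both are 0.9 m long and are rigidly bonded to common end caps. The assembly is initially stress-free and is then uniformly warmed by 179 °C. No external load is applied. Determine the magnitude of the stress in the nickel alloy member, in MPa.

σ ≈ 27.6 MPa (compressive)

Equilibrium of a rigid end plate with no external load gives equal and opposite internal forces ±P in the two members. Since α_{nickel alloy} > α_{titanium alloy}, heating drives the nickel alloy into compression and the titanium alloy into tension.
Equating the net (thermal + elastic) strains gives |α₁ − α₂|·ΔT = P·[1/(A₁E₁) + 1/(A₂E₂)].
|α₁ − α₂|·ΔT = 3.7×10⁻⁶ × 179 = 0.0006623.
1/(A₁E₁) + 1/(A₂E₂) = 1/(2150×206×10³) + 1/(1050×107×10³) = 1.116×10⁻⁸ N⁻¹.
P = 0.0006623 / 1.116×10⁻⁸ = 59350 N = 59.35 kN.
σ_{nickel alloy} = P/A₁ = 59350/2150 = 27.61 MPa, compressive.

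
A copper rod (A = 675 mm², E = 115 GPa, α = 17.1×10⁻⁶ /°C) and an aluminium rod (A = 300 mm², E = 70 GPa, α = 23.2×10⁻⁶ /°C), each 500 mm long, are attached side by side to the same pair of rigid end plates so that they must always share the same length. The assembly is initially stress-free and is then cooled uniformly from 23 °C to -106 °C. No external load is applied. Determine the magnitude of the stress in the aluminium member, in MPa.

σ ≈ 43.4 MPa (tensile)

The aluminium has the larger α, so on cooling it would change length more than the copper if both were free. The rigid plates force a common final length, so the aluminium is put into tension and the copper into compression, with equal and opposite forces P (no external load).
Compatibility of the two members (thermal + elastic change equal): (α₁ − α₂)ΔT = P·[1/(A₁E₁) + 1/(A₂E₂)].
|α₁ − α₂|·ΔT = 6.1×10⁻⁶ × 129 = 0.0007869.
1/(A₁E₁) + 1/(A₂E₂) = 1/(675×115×10³) + 1/(300×70×10³) = 6.05×10⁻⁸ N⁻¹.
P = 0.0007869 / 6.05×10⁻⁸ = 13010 N = 13.01 kN.
σ_{aluminium} = P/A₂ = 13010/300 = 43.35 MPa, tensile.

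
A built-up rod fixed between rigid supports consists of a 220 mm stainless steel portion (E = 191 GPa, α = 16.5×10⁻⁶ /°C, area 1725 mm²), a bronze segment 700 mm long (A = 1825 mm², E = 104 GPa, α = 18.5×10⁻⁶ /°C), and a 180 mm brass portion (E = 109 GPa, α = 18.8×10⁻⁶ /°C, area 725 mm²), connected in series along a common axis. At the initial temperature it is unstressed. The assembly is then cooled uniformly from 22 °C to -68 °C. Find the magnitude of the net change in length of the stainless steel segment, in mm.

|ΔL| ≈ 0.146 mm

If the supports were absent, the total length change would be Σ αᵢΔT Lᵢ = 16.5×10⁻⁶×90×220 + 18.5×10⁻⁶×90×700 + 18.8×10⁻⁶×90×180 = 1.797 mm.
The rigid supports impose zero overall length change; the single axial force P common to all segments must satisfy P Σ Lᵢ/(AᵢEᵢ) = δ_free.
The series flexibility is Σ Lᵢ/(AᵢEᵢ) = 220/(1725×191×10³) + 700/(1825×104×10³) + 180/(725×109×10³) = 6.634×10⁻⁶ mm/N.
So P = 1.797 / 6.634×10⁻⁶ = 270.9 kN, tensile.
For the stainless steel segment, free thermal change = 16.5×10⁻⁶×90×220 = 0.3267 mm and elastic change from P = 270900×220/(1725×191×10³) = 0.1809 mm; these oppose, so the net change is 0.146 mm (segment shortens).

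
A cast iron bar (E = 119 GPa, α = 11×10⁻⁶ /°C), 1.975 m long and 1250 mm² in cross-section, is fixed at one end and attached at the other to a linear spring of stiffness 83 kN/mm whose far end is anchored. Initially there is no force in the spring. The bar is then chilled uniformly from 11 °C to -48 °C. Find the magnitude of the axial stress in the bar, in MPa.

σ ≈ 40.5 MPa (tensile)

If the spring were absent the bar would shorten by αΔT L = 11×10⁻⁶ × 59 × 1975 = 1.282 mm.
With a force P in the spring, the elastic change of the bar is PL/(AE) and that of the spring is P/k; compatibility requires their sum to equal δ_free.
So P = δ_free / [L/(AE) + 1/k] = 1.282 / [ 1975/(1250×119×10³) + 1/(83×10³) ].
P = 1.282 / 2.533×10⁻⁵ = 50610 N.
σ = P/A = 50610/1250 = 40.49 MPa.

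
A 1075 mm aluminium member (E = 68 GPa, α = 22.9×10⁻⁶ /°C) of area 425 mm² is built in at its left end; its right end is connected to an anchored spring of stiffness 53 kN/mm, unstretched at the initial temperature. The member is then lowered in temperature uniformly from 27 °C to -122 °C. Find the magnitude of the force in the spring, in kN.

P ≈ 65.4 kN

The unrestrained thermal change is αΔT L = 22.9×10⁻⁶ × 149 × 1075 = 3.668 mm.
Let P be the tensile force in the spring. The member extends elastically by PL/(AE) and the spring stretches by P/k; together these equal δ_free.
P [ L/(AE) + 1/k ] = δ_free → P [ 1075/(425×68×10³) + 1/(53×10³) ] = 3.668.
P = 3.668 / 5.607×10⁻⁵ = 65420 N.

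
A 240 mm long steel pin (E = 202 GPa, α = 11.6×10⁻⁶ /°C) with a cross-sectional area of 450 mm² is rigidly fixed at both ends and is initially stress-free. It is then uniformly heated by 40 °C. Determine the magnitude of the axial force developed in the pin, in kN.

P ≈ 42.2 kN (compressive)

With zero net strain, σ = E·αΔT = 202 GPa × 11.6×10⁻⁶ × 40 = 93.73 MPa.
P = AEαΔT = 450 × 202×10³ × 11.6×10⁻⁶ × 40 = 42.18 kN (compressive).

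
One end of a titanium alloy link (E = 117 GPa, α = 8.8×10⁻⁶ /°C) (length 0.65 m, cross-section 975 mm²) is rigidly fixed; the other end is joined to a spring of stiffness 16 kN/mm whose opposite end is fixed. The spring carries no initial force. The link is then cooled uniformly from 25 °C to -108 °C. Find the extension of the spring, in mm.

δ ≈ 0.697 mm

If the spring were absent the link would shorten by αΔT L = 8.8×10⁻⁶ × 133 × 650 = 0.7608 mm.
Let P be the tensile force in the spring. The link extends elastically by PL/(AE) and the spring stretches by P/k; together these equal δ_free.
So P = δ_free / [L/(AE) + 1/k] = 0.7608 / [ 650/(975×117×10³) + 1/(16×10³) ].
P = 0.7608 / 6.82×10⁻⁵ = 11160 N.
Spring extension = P/k = 11160/(16×10³) = 0.6972 mm.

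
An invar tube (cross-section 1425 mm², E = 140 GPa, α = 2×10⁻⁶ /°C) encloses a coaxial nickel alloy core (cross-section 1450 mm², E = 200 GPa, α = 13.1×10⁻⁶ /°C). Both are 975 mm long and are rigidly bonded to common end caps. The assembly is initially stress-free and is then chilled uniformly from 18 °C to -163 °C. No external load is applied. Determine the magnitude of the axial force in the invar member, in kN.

Both members must finish at the same length. With the larger α, the nickel alloy tends to over-contract; the plates restrain it, putting the nickel alloy in tension and the invar in compression. With no external load the two internal forces are equal and opposite, magnitude P.
Setting the final lengths equal and cancelling L: (α₁ − α₂)ΔT = P/(A₁E₁) + P/(A₂E₂).
|α₁ − α₂|·ΔT = 11.1×10⁻⁶ × 181 = 0.002009.
1/(A₁E₁) + 1/(A₂E₂) = 1/(1425×140×10³) + 1/(1450×200×10³) = 8.461×10⁻⁹ N⁻¹.
P = 0.002009 / 8.461×10⁻⁹ = 237500 N = 237.5 kN.

P ≈ 237 kN (compressive in the invar)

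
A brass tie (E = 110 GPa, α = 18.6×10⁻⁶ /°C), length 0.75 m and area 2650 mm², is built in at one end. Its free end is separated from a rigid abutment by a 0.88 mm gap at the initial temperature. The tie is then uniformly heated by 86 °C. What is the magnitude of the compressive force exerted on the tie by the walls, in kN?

P ≈ 124 kN

If the wall were absent the tie would grow by αΔT L = 18.6×10⁻⁶ × 86 × 750 = 1.2 mm.
After closing the 0.88 mm clearance, 1.2 − 0.88 = 0.3197 mm of expansion remains to be suppressed by the wall.
Compatibility: PL/(AE) = 0.3197 mm, so σ = P/A = E × (0.3197/750) = 46.89 MPa.
P = σA = 46.89 × 2650 = 124.3 kN.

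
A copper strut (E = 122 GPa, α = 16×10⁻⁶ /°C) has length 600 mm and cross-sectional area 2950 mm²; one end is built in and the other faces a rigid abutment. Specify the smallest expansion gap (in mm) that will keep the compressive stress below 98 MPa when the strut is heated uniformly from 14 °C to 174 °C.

g ≈ 1.05 mm

Free expansion if unrestrained: δ_free = αΔT L = 16×10⁻⁶ × 160 × 600 = 1.536 mm.
A stress of 98 MPa corresponds to the wall pushing the strut back by σL/E = 98×600/(122×10³) = 0.482 mm.
So the gap has to take up the difference, g_min = δ_free − σL/E = 1.536 − 0.482 = 1.054 mm.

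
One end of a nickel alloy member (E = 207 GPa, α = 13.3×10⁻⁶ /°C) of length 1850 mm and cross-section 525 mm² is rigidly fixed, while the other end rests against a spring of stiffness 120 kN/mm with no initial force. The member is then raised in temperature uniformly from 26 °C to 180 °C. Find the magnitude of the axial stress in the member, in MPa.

The unrestrained thermal change is αΔT L = 13.3×10⁻⁶ × 154 × 1850 = 3.789 mm.
With a force P in the spring, the elastic change of the member is PL/(AE) and that of the spring is P/k; compatibility requires their sum to equal δ_free.
So P = δ_free / [L/(AE) + 1/k] = 3.789 / [ 1850/(525×207×10³) + 1/(120×10³) ].
P = 3.789 / 2.536×10⁻⁵ = 149400 N.
σ = P/A = 149400/525 = 284.6 MPa.

σ ≈ 285 MPa (compressive)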